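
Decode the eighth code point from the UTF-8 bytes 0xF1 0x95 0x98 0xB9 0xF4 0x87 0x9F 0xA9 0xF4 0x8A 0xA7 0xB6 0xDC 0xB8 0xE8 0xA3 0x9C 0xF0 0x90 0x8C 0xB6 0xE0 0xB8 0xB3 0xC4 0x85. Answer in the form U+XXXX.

Offset 0: leading byte 0xF1 = 11110001 → 4-byte char #1 = F1 95 98 B9.
Offset 4: leading byte 0xF4 = 11110100 → 4-byte char #2 = F4 87 9F A9.
Offset 8: leading byte 0xF4 = 11110100 → 4-byte char #3 = F4 8A A7 B6.
Offset 12: leading byte 0xDC = 11011100 → 2-byte char #4 = DC B8.
Offset 14: leading byte 0xE8 = 11101000 → 3-byte char #5 = E8 A3 9C.
Offset 17: leading byte 0xF0 = 11110000 → 4-byte char #6 = F0 90 8C B6.
Offset 21: leading byte 0xE0 = 11100000 → 3-byte char #7 = E0 B8 B3.
Offset 24: leading byte 0xC4 = 11000100 → 2-byte char #8 = C4 85.
Leading byte 0xC4 = 11000100 matches 110xxxxx → 2-byte sequence.
Byte 1: 0xC4 = 11000100, payload 00100 (5 bits).
Byte 2: 0x85 = 10000101 (10xxxxxx ✓), payload 000101.
Concatenate: 00100000101 = 0x105 (11 bits → U+0105).

U+0105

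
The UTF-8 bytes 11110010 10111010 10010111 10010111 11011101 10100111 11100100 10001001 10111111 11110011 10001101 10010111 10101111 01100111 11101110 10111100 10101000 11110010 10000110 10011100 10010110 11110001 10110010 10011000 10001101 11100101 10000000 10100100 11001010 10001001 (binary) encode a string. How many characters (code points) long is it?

10

Byte at offset 0: 0xF2 = 11110010 → 4-byte char (#1). Advance 4.
Byte at offset 4: 0xDD = 11011101 → 2-byte char (#2). Advance 2.
Byte at offset 6: 0xE4 = 11100100 → 3-byte char (#3). Advance 3.
Byte at offset 9: 0xF3 = 11110011 → 4-byte char (#4). Advance 4.
Byte at offset 13: 0x67 = 01100111 → 1-byte char (#5). Advance 1.
Byte at offset 14: 0xEE = 11101110 → 3-byte char (#6). Advance 3.
Byte at offset 17: 0xF2 = 11110010 → 4-byte char (#7). Advance 4.
Byte at offset 21: 0xF1 = 11110001 → 4-byte char (#8). Advance 4.
Byte at offset 25: 0xE5 = 11100101 → 3-byte char (#9). Advance 3.
Byte at offset 28: 0xCA = 11001010 → 2-byte char (#10). Advance 2.
Reached end at offset 30 after 10 code points.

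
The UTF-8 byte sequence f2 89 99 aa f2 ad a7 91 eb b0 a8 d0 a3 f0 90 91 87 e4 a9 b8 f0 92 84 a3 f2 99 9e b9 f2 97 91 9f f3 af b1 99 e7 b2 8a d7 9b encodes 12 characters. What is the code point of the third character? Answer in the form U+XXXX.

U+BC28

Offset 0: leading byte 0xF2 = 11110010 → 4-byte char #1 = F2 89 99 AA.
Offset 4: leading byte 0xF2 = 11110010 → 4-byte char #2 = F2 AD A7 91.
Offset 8: leading byte 0xEB = 11101011 → 3-byte char #3 = EB B0 A8.
Leading byte 0xEB = 11101011 matches 1110xxxx → 3-byte sequence.
Byte 1: 0xEB = 11101011, payload 1011 (4 bits).
Byte 2: 0xB0 = 10110000 (10xxxxxx ✓), payload 110000.
Byte 3: 0xA8 = 10101000 (10xxxxxx ✓), payload 101000.
Concatenate: 1011110000101000 = 0xBC28 (16 bits → U+BC28).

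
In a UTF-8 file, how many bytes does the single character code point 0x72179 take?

U+72179 = 0x72179. UTF-8 uses 1 byte below 0x80, 2 below 0x800, 3 below 0x10000, 4 up to 0x10FFFF. 0x72179 is in U+10000–U+10FFFF → 4 bytes.

4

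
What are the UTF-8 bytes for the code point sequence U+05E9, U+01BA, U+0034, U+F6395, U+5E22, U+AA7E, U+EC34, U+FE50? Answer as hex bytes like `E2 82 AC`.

D7 A9 C6 BA 34 F3 B6 8E 95 E5 B8 A2 EA A9 BE EE B0 B4 EF B9 90

U+05E9: 2-byte form → D7 A9.
U+01BA: 2-byte form → C6 BA.
U+0034: 1-byte form → 34.
U+F6395: 4-byte form → F3 B6 8E 95.
U+5E22: 3-byte form → E5 B8 A2.
U+AA7E: 3-byte form → EA A9 BE.
U+EC34: 3-byte form → EE B0 B4.
U+FE50: 3-byte form → EF B9 90.
Concatenated (21 bytes): D7 A9 C6 BA 34 F3 B6 8E 95 E5 B8 A2 EA A9 BE EE B0 B4 EF B9 90.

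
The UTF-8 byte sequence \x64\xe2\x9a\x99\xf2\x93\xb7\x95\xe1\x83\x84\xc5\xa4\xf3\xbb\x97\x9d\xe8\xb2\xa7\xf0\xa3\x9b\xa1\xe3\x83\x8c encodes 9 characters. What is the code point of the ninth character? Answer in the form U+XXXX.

Offset 0: leading byte 0x64 = 01100100 → 1-byte char #1 = 64.
Offset 1: leading byte 0xE2 = 11100010 → 3-byte char #2 = E2 9A 99.
Offset 4: leading byte 0xF2 = 11110010 → 4-byte char #3 = F2 93 B7 95.
Offset 8: leading byte 0xE1 = 11100001 → 3-byte char #4 = E1 83 84.
Offset 11: leading byte 0xC5 = 11000101 → 2-byte char #5 = C5 A4.
Offset 13: leading byte 0xF3 = 11110011 → 4-byte char #6 = F3 BB 97 9D.
Offset 17: leading byte 0xE8 = 11101000 → 3-byte char #7 = E8 B2 A7.
Offset 20: leading byte 0xF0 = 11110000 → 4-byte char #8 = F0 A3 9B A1.
Offset 24: leading byte 0xE3 = 11100011 → 3-byte char #9 = E3 83 8C.
Leading byte 0xE3 = 11100011 matches 1110xxxx → 3-byte sequence.
Byte 1: 0xE3 = 11100011, payload 0011 (4 bits).
Byte 2: 0x83 = 10000011 (10xxxxxx ✓), payload 000011.
Byte 3: 0x8C = 10001100 (10xxxxxx ✓), payload 001100.
Concatenate: 0011000011001100 = 0x30CC (16 bits → U+30CC).

U+30CC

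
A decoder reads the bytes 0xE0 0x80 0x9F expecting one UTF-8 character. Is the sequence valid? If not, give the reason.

invalid (overlong encoding)

Leading byte 0xE0 = 11100000 → 3-byte form.
Continuation bytes all match 10xxxxxx. Payload decodes to 0x1F.
But 0x1F < 0x800, the minimum for a 3-byte sequence — this is an overlong encoding.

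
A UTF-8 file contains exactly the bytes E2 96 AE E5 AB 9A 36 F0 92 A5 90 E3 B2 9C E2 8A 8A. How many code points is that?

Byte at offset 0: 0xE2 = 11100010 → 3-byte char (#1). Advance 3.
Byte at offset 3: 0xE5 = 11100101 → 3-byte char (#2). Advance 3.
Byte at offset 6: 0x36 = 00110110 → 1-byte char (#3). Advance 1.
Byte at offset 7: 0xF0 = 11110000 → 4-byte char (#4). Advance 4.
Byte at offset 11: 0xE3 = 11100011 → 3-byte char (#5). Advance 3.
Byte at offset 14: 0xE2 = 11100010 → 3-byte char (#6). Advance 3.
Reached end at offset 17 after 6 code points.

6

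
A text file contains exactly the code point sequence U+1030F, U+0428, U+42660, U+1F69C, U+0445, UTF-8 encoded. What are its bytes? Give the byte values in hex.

U+1030F: 4-byte form → F0 90 8C 8F.
U+0428: 2-byte form → D0 A8.
U+42660: 4-byte form → F1 82 99 A0.
U+1F69C: 4-byte form → F0 9F 9A 9C.
U+0445: 2-byte form → D1 85.
Concatenated (16 bytes): F0 90 8C 8F D0 A8 F1 82 99 A0 F0 9F 9A 9C D1 85.

F0 90 8C 8F D0 A8 F1 82 99 A0 F0 9F 9A 9C D1 85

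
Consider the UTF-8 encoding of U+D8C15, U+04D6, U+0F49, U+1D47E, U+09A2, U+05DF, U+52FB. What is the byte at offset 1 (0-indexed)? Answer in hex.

0x98

U+D8C15 → 4-byte form F3 98 B0 95 at offsets 0–3.
Offset 1 falls in char 1's range; it's byte 2 of F3 98 B0 95 = 0x98.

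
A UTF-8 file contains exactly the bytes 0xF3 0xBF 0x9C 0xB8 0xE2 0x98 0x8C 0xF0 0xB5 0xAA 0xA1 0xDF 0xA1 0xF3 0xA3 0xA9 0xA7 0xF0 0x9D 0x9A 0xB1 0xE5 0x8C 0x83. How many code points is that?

Byte at offset 0: 0xF3 = 11110011 → 4-byte char (#1). Advance 4.
Byte at offset 4: 0xE2 = 11100010 → 3-byte char (#2). Advance 3.
Byte at offset 7: 0xF0 = 11110000 → 4-byte char (#3). Advance 4.
Byte at offset 11: 0xDF = 11011111 → 2-byte char (#4). Advance 2.
Byte at offset 13: 0xF3 = 11110011 → 4-byte char (#5). Advance 4.
Byte at offset 17: 0xF0 = 11110000 → 4-byte char (#6). Advance 4.
Byte at offset 21: 0xE5 = 11100101 → 3-byte char (#7). Advance 3.
Reached end at offset 24 after 7 code points.

7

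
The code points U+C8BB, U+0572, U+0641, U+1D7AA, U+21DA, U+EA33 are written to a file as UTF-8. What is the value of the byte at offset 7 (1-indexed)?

0x81

1-indexed offset 7 is 0-indexed offset 6.
U+C8BB → 3-byte form EC A2 BB at offsets 0–2.
U+0572 → 2-byte form D5 B2 at offsets 3–4.
U+0641 → 2-byte form D9 81 at offsets 5–6.
Offset 6 falls in char 3's range; it's byte 2 of D9 81 = 0x81.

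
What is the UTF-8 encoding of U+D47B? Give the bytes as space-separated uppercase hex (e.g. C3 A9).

U+D47B = 0xD47B = 54395 decimal. In range U+0800–U+FFFF → 3-byte form: 1110xxxx 10xxxxxx 10xxxxxx.
Binary (16 bits): 1101010001111011.
Split 4+6+6: 1101 | 010001 | 111011.
Byte 1: 11101101 = 0xED.
Byte 2: 10010001 = 0x91.
Byte 3: 10111011 = 0xBB.

ED 91 BB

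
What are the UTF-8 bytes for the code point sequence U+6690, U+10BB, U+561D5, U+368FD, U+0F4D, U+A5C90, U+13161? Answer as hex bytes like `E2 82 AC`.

U+6690: 3-byte form → E6 9A 90.
U+10BB: 3-byte form → E1 82 BB.
U+561D5: 4-byte form → F1 96 87 95.
U+368FD: 4-byte form → F0 B6 A3 BD.
U+0F4D: 3-byte form → E0 BD 8D.
U+A5C90: 4-byte form → F2 A5 B2 90.
U+13161: 4-byte form → F0 93 85 A1.
Concatenated (25 bytes): E6 9A 90 E1 82 BB F1 96 87 95 F0 B6 A3 BD E0 BD 8D F2 A5 B2 90 F0 93 85 A1.

E6 9A 90 E1 82 BB F1 96 87 95 F0 B6 A3 BD E0 BD 8D F2 A5 B2 90 F0 93 85 A1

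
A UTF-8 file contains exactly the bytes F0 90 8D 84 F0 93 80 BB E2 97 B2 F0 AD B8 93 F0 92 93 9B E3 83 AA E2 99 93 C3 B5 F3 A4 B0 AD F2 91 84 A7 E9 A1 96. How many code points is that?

Byte at offset 0: 0xF0 = 11110000 → 4-byte char (#1). Advance 4.
Byte at offset 4: 0xF0 = 11110000 → 4-byte char (#2). Advance 4.
Byte at offset 8: 0xE2 = 11100010 → 3-byte char (#3). Advance 3.
Byte at offset 11: 0xF0 = 11110000 → 4-byte char (#4). Advance 4.
Byte at offset 15: 0xF0 = 11110000 → 4-byte char (#5). Advance 4.
Byte at offset 19: 0xE3 = 11100011 → 3-byte char (#6). Advance 3.
Byte at offset 22: 0xE2 = 11100010 → 3-byte char (#7). Advance 3.
Byte at offset 25: 0xC3 = 11000011 → 2-byte char (#8). Advance 2.
Byte at offset 27: 0xF3 = 11110011 → 4-byte char (#9). Advance 4.
Byte at offset 31: 0xF2 = 11110010 → 4-byte char (#10). Advance 4.
Byte at offset 35: 0xE9 = 11101001 → 3-byte char (#11). Advance 3.
Reached end at offset 38 after 11 code points.

11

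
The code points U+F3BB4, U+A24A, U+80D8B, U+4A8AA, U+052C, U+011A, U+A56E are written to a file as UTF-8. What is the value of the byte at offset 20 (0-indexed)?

0x95

U+F3BB4 → 4-byte form F3 B3 AE B4 at offsets 0–3.
U+A24A → 3-byte form EA 89 8A at offsets 4–6.
U+80D8B → 4-byte form F2 80 B6 8B at offsets 7–10.
U+4A8AA → 4-byte form F1 8A A2 AA at offsets 11–14.
U+052C → 2-byte form D4 AC at offsets 15–16.
U+011A → 2-byte form C4 9A at offsets 17–18.
U+A56E → 3-byte form EA 95 AE at offsets 19–21.
Offset 20 falls in char 7's range; it's byte 2 of EA 95 AE = 0x95.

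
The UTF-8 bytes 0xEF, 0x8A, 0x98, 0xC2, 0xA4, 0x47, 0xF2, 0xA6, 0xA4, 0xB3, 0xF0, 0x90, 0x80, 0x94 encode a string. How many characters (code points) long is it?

5

Byte at offset 0: 0xEF = 11101111 → 3-byte char (#1). Advance 3.
Byte at offset 3: 0xC2 = 11000010 → 2-byte char (#2). Advance 2.
Byte at offset 5: 0x47 = 01000111 → 1-byte char (#3). Advance 1.
Byte at offset 6: 0xF2 = 11110010 → 4-byte char (#4). Advance 4.
Byte at offset 10: 0xF0 = 11110000 → 4-byte char (#5). Advance 4.
Reached end at offset 14 after 5 code points.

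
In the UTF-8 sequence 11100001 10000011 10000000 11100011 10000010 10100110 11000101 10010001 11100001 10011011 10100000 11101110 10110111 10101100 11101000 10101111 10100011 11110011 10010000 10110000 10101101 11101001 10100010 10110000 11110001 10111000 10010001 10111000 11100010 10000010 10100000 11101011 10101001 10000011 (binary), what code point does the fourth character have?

U+16E0

Offset 0: leading byte 0xE1 = 11100001 → 3-byte char #1 = E1 83 80.
Offset 3: leading byte 0xE3 = 11100011 → 3-byte char #2 = E3 82 A6.
Offset 6: leading byte 0xC5 = 11000101 → 2-byte char #3 = C5 91.
Offset 8: leading byte 0xE1 = 11100001 → 3-byte char #4 = E1 9B A0.
Leading byte 0xE1 = 11100001 matches 1110xxxx → 3-byte sequence.
Byte 1: 0xE1 = 11100001, payload 0001 (4 bits).
Byte 2: 0x9B = 10011011 (10xxxxxx ✓), payload 011011.
Byte 3: 0xA0 = 10100000 (10xxxxxx ✓), payload 100000.
Concatenate: 0001011011100000 = 0x16E0 (16 bits → U+16E0).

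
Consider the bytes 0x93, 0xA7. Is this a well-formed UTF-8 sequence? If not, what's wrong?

Byte 0x93 = 10010011 has the form 10xxxxxx — a continuation byte — but there is no preceding leading byte.

invalid (continuation byte with no leading byte)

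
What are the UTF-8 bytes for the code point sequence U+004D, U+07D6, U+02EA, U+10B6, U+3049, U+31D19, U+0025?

U+004D: 1-byte form → 4D.
U+07D6: 2-byte form → DF 96.
U+02EA: 2-byte form → CB AA.
U+10B6: 3-byte form → E1 82 B6.
U+3049: 3-byte form → E3 81 89.
U+31D19: 4-byte form → F0 B1 B4 99.
U+0025: 1-byte form → 25.
Concatenated (16 bytes): 4D DF 96 CB AA E1 82 B6 E3 81 89 F0 B1 B4 99 25.

4D DF 96 CB AA E1 82 B6 E3 81 89 F0 B1 B4 99 25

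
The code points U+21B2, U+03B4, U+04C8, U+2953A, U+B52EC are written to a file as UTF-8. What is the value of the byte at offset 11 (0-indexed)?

U+21B2 → 3-byte form E2 86 B2 at offsets 0–2.
U+03B4 → 2-byte form CE B4 at offsets 3–4.
U+04C8 → 2-byte form D3 88 at offsets 5–6.
U+2953A → 4-byte form F0 A9 94 BA at offsets 7–10.
U+B52EC → 4-byte form F2 B5 8B AC at offsets 11–14.
Offset 11 falls in char 5's range; it's byte 1 of F2 B5 8B AC = 0xF2.

0xF2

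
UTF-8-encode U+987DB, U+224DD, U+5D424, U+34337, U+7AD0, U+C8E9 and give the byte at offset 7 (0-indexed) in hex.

0x9D

U+987DB → 4-byte form F2 98 9F 9B at offsets 0–3.
U+224DD → 4-byte form F0 A2 93 9D at offsets 4–7.
Offset 7 falls in char 2's range; it's byte 4 of F0 A2 93 9D = 0x9D.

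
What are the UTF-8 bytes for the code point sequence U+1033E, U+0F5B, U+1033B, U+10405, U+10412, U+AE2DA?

U+1033E: 4-byte form → F0 90 8C BE.
U+0F5B: 3-byte form → E0 BD 9B.
U+1033B: 4-byte form → F0 90 8C BB.
U+10405: 4-byte form → F0 90 90 85.
U+10412: 4-byte form → F0 90 90 92.
U+AE2DA: 4-byte form → F2 AE 8B 9A.
Concatenated (23 bytes): F0 90 8C BE E0 BD 9B F0 90 8C BB F0 90 90 85 F0 90 90 92 F2 AE 8B 9A.

F0 90 8C BE E0 BD 9B F0 90 8C BB F0 90 90 85 F0 90 90 92 F2 AE 8B 9A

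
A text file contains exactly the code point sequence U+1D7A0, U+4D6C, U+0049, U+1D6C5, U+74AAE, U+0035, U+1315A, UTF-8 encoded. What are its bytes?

F0 9D 9E A0 E4 B5 AC 49 F0 9D 9B 85 F1 B4 AA AE 35 F0 93 85 9A

U+1D7A0: 4-byte form → F0 9D 9E A0.
U+4D6C: 3-byte form → E4 B5 AC.
U+0049: 1-byte form → 49.
U+1D6C5: 4-byte form → F0 9D 9B 85.
U+74AAE: 4-byte form → F1 B4 AA AE.
U+0035: 1-byte form → 35.
U+1315A: 4-byte form → F0 93 85 9A.
Concatenated (21 bytes): F0 9D 9E A0 E4 B5 AC 49 F0 9D 9B 85 F1 B4 AA AE 35 F0 93 85 9A.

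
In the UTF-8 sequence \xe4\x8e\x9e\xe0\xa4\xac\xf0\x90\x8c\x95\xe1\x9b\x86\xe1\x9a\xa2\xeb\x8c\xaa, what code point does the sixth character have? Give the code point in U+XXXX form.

Offset 0: leading byte 0xE4 = 11100100 → 3-byte char #1 = E4 8E 9E.
Offset 3: leading byte 0xE0 = 11100000 → 3-byte char #2 = E0 A4 AC.
Offset 6: leading byte 0xF0 = 11110000 → 4-byte char #3 = F0 90 8C 95.
Offset 10: leading byte 0xE1 = 11100001 → 3-byte char #4 = E1 9B 86.
Offset 13: leading byte 0xE1 = 11100001 → 3-byte char #5 = E1 9A A2.
Offset 16: leading byte 0xEB = 11101011 → 3-byte char #6 = EB 8C AA.
Leading byte 0xEB = 11101011 matches 1110xxxx → 3-byte sequence.
Byte 1: 0xEB = 11101011, payload 1011 (4 bits).
Byte 2: 0x8C = 10001100 (10xxxxxx ✓), payload 001100.
Byte 3: 0xAA = 10101010 (10xxxxxx ✓), payload 101010.
Concatenate: 1011001100101010 = 0xB32A (16 bits → U+B32A).

U+B32A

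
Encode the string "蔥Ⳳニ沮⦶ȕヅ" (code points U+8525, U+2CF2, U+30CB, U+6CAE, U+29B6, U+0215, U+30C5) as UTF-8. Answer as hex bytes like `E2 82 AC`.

U+8525: 3-byte form → E8 94 A5.
U+2CF2: 3-byte form → E2 B3 B2.
U+30CB: 3-byte form → E3 83 8B.
U+6CAE: 3-byte form → E6 B2 AE.
U+29B6: 3-byte form → E2 A6 B6.
U+0215: 2-byte form → C8 95.
U+30C5: 3-byte form → E3 83 85.
Concatenated (20 bytes): E8 94 A5 E2 B3 B2 E3 83 8B E6 B2 AE E2 A6 B6 C8 95 E3 83 85.

E8 94 A5 E2 B3 B2 E3 83 8B E6 B2 AE E2 A6 B6 C8 95 E3 83 85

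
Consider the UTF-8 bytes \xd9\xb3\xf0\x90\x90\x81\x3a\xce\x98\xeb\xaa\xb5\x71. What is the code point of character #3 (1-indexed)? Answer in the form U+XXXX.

U+003A

Offset 0: leading byte 0xD9 = 11011001 → 2-byte char #1 = D9 B3.
Offset 2: leading byte 0xF0 = 11110000 → 4-byte char #2 = F0 90 90 81.
Offset 6: leading byte 0x3A = 00111010 → 1-byte char #3 = 3A.
Leading byte 0x3A = 00111010 matches 0xxxxxxx → 1-byte sequence.
Byte 1: 0x3A = 00111010, payload 0111010 (7 bits).
Concatenate: 0111010 = 0x3A (7 bits → U+003A).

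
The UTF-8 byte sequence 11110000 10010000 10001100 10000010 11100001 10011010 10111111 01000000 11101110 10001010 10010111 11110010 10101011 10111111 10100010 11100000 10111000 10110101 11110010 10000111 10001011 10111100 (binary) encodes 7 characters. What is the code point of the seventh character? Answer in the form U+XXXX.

U+872FC

Offset 0: leading byte 0xF0 = 11110000 → 4-byte char #1 = F0 90 8C 82.
Offset 4: leading byte 0xE1 = 11100001 → 3-byte char #2 = E1 9A BF.
Offset 7: leading byte 0x40 = 01000000 → 1-byte char #3 = 40.
Offset 8: leading byte 0xEE = 11101110 → 3-byte char #4 = EE 8A 97.
Offset 11: leading byte 0xF2 = 11110010 → 4-byte char #5 = F2 AB BF A2.
Offset 15: leading byte 0xE0 = 11100000 → 3-byte char #6 = E0 B8 B5.
Offset 18: leading byte 0xF2 = 11110010 → 4-byte char #7 = F2 87 8B BC.
Leading byte 0xF2 = 11110010 matches 11110xxx → 4-byte sequence.
Byte 1: 0xF2 = 11110010, payload 010 (3 bits).
Byte 2: 0x87 = 10000111 (10xxxxxx ✓), payload 000111.
Byte 3: 0x8B = 10001011 (10xxxxxx ✓), payload 001011.
Byte 4: 0xBC = 10111100 (10xxxxxx ✓), payload 111100.
Concatenate: 010000111001011111100 = 0x872FC (21 bits → U+872FC).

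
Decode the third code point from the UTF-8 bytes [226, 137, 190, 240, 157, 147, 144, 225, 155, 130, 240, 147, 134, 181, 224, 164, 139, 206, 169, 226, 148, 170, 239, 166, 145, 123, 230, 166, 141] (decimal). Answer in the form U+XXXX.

Offset 0: leading byte 0xE2 = 11100010 → 3-byte char #1 = E2 89 BE.
Offset 3: leading byte 0xF0 = 11110000 → 4-byte char #2 = F0 9D 93 90.
Offset 7: leading byte 0xE1 = 11100001 → 3-byte char #3 = E1 9B 82.
Leading byte 0xE1 = 11100001 matches 1110xxxx → 3-byte sequence.
Byte 1: 0xE1 = 11100001, payload 0001 (4 bits).
Byte 2: 0x9B = 10011011 (10xxxxxx ✓), payload 011011.
Byte 3: 0x82 = 10000010 (10xxxxxx ✓), payload 000010.
Concatenate: 0001011011000010 = 0x16C2 (16 bits → U+16C2).

U+16C2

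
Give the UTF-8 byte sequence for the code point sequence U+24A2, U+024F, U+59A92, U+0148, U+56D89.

U+24A2: 3-byte form → E2 92 A2.
U+024F: 2-byte form → C9 8F.
U+59A92: 4-byte form → F1 99 AA 92.
U+0148: 2-byte form → C5 88.
U+56D89: 4-byte form → F1 96 B6 89.
Concatenated (15 bytes): E2 92 A2 C9 8F F1 99 AA 92 C5 88 F1 96 B6 89.

E2 92 A2 C9 8F F1 99 AA 92 C5 88 F1 96 B6 89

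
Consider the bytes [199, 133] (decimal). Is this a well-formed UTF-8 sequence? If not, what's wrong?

valid

Leading byte 0xC7 = 11000111 → 2-byte form.
Continuation bytes 0x85=10000101 all match 10xxxxxx.
Decoded value 0x1C5 is ≥ 0x80 (shortest form) and not a surrogate.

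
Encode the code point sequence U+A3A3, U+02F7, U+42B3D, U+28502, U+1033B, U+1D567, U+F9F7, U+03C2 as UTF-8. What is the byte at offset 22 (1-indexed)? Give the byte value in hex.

1-indexed offset 22 is 0-indexed offset 21.
U+A3A3 → 3-byte form EA 8E A3 at offsets 0–2.
U+02F7 → 2-byte form CB B7 at offsets 3–4.
U+42B3D → 4-byte form F1 82 AC BD at offsets 5–8.
U+28502 → 4-byte form F0 A8 94 82 at offsets 9–12.
U+1033B → 4-byte form F0 90 8C BB at offsets 13–16.
U+1D567 → 4-byte form F0 9D 95 A7 at offsets 17–20.
U+F9F7 → 3-byte form EF A7 B7 at offsets 21–23.
Offset 21 falls in char 7's range; it's byte 1 of EF A7 B7 = 0xEF.

0xEF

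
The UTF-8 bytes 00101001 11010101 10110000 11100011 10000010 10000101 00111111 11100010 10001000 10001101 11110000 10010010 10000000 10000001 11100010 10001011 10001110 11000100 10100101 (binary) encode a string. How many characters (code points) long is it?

Byte at offset 0: 0x29 = 00101001 → 1-byte char (#1). Advance 1.
Byte at offset 1: 0xD5 = 11010101 → 2-byte char (#2). Advance 2.
Byte at offset 3: 0xE3 = 11100011 → 3-byte char (#3). Advance 3.
Byte at offset 6: 0x3F = 00111111 → 1-byte char (#4). Advance 1.
Byte at offset 7: 0xE2 = 11100010 → 3-byte char (#5). Advance 3.
Byte at offset 10: 0xF0 = 11110000 → 4-byte char (#6). Advance 4.
Byte at offset 14: 0xE2 = 11100010 → 3-byte char (#7). Advance 3.
Byte at offset 17: 0xC4 = 11000100 → 2-byte char (#8). Advance 2.
Reached end at offset 19 after 8 code points.

8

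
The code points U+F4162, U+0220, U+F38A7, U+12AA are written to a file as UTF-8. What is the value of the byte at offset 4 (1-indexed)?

0xA2

1-indexed offset 4 is 0-indexed offset 3.
U+F4162 → 4-byte form F3 B4 85 A2 at offsets 0–3.
Offset 3 falls in char 1's range; it's byte 4 of F3 B4 85 A2 = 0xA2.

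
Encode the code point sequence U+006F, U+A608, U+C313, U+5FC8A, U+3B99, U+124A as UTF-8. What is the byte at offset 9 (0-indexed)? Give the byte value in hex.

U+006F → 1-byte form 6F at offsets 0–0.
U+A608 → 3-byte form EA 98 88 at offsets 1–3.
U+C313 → 3-byte form EC 8C 93 at offsets 4–6.
U+5FC8A → 4-byte form F1 9F B2 8A at offsets 7–10.
Offset 9 falls in char 4's range; it's byte 3 of F1 9F B2 8A = 0xB2.

0xB2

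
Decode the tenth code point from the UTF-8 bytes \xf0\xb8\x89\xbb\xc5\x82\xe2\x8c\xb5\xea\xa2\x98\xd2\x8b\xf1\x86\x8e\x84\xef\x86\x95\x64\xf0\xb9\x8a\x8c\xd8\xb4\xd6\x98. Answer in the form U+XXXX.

Offset 0: leading byte 0xF0 = 11110000 → 4-byte char #1 = F0 B8 89 BB.
Offset 4: leading byte 0xC5 = 11000101 → 2-byte char #2 = C5 82.
Offset 6: leading byte 0xE2 = 11100010 → 3-byte char #3 = E2 8C B5.
Offset 9: leading byte 0xEA = 11101010 → 3-byte char #4 = EA A2 98.
Offset 12: leading byte 0xD2 = 11010010 → 2-byte char #5 = D2 8B.
Offset 14: leading byte 0xF1 = 11110001 → 4-byte char #6 = F1 86 8E 84.
Offset 18: leading byte 0xEF = 11101111 → 3-byte char #7 = EF 86 95.
Offset 21: leading byte 0x64 = 01100100 → 1-byte char #8 = 64.
Offset 22: leading byte 0xF0 = 11110000 → 4-byte char #9 = F0 B9 8A 8C.
Offset 26: leading byte 0xD8 = 11011000 → 2-byte char #10 = D8 B4.
Leading byte 0xD8 = 11011000 matches 110xxxxx → 2-byte sequence.
Byte 1: 0xD8 = 11011000, payload 11000 (5 bits).
Byte 2: 0xB4 = 10110100 (10xxxxxx ✓), payload 110100.
Concatenate: 11000110100 = 0x634 (11 bits → U+0634).

U+0634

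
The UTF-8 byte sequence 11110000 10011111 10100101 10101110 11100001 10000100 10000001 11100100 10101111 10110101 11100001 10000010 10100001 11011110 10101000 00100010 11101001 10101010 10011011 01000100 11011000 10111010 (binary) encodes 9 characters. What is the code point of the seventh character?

Offset 0: leading byte 0xF0 = 11110000 → 4-byte char #1 = F0 9F A5 AE.
Offset 4: leading byte 0xE1 = 11100001 → 3-byte char #2 = E1 84 81.
Offset 7: leading byte 0xE4 = 11100100 → 3-byte char #3 = E4 AF B5.
Offset 10: leading byte 0xE1 = 11100001 → 3-byte char #4 = E1 82 A1.
Offset 13: leading byte 0xDE = 11011110 → 2-byte char #5 = DE A8.
Offset 15: leading byte 0x22 = 00100010 → 1-byte char #6 = 22.
Offset 16: leading byte 0xE9 = 11101001 → 3-byte char #7 = E9 AA 9B.
Leading byte 0xE9 = 11101001 matches 1110xxxx → 3-byte sequence.
Byte 1: 0xE9 = 11101001, payload 1001 (4 bits).
Byte 2: 0xAA = 10101010 (10xxxxxx ✓), payload 101010.
Byte 3: 0x9B = 10011011 (10xxxxxx ✓), payload 011011.
Concatenate: 1001101010011011 = 0x9A9B (16 bits → U+9A9B).

U+9A9B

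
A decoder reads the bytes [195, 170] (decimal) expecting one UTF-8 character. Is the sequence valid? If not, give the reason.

Leading byte 0xC3 = 11000011 → 2-byte form.
Continuation bytes 0xAA=10101010 all match 10xxxxxx.
Decoded value 0xEA is ≥ 0x80 (shortest form) and not a surrogate.

valid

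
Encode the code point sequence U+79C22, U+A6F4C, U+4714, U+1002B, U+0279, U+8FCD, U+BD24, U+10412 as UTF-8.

F1 B9 B0 A2 F2 A6 BD 8C E4 9C 94 F0 90 80 AB C9 B9 E8 BF 8D EB B4 A4 F0 90 90 92

U+79C22: 4-byte form → F1 B9 B0 A2.
U+A6F4C: 4-byte form → F2 A6 BD 8C.
U+4714: 3-byte form → E4 9C 94.
U+1002B: 4-byte form → F0 90 80 AB.
U+0279: 2-byte form → C9 B9.
U+8FCD: 3-byte form → E8 BF 8D.
U+BD24: 3-byte form → EB B4 A4.
U+10412: 4-byte form → F0 90 90 92.
Concatenated (27 bytes): F1 B9 B0 A2 F2 A6 BD 8C E4 9C 94 F0 90 80 AB C9 B9 E8 BF 8D EB B4 A4 F0 90 90 92.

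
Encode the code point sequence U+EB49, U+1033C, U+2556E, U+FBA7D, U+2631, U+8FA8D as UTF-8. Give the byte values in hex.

EE AD 89 F0 90 8C BC F0 A5 95 AE F3 BB A9 BD E2 98 B1 F2 8F AA 8D

U+EB49: 3-byte form → EE AD 89.
U+1033C: 4-byte form → F0 90 8C BC.
U+2556E: 4-byte form → F0 A5 95 AE.
U+FBA7D: 4-byte form → F3 BB A9 BD.
U+2631: 3-byte form → E2 98 B1.
U+8FA8D: 4-byte form → F2 8F AA 8D.
Concatenated (22 bytes): EE AD 89 F0 90 8C BC F0 A5 95 AE F3 BB A9 BD E2 98 B1 F2 8F AA 8D.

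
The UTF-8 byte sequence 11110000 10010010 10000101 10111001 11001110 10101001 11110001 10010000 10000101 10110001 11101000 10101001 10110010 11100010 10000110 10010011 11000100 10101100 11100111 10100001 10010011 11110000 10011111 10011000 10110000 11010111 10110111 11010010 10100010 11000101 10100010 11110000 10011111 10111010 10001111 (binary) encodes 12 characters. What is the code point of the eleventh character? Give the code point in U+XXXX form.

U+0162

Offset 0: leading byte 0xF0 = 11110000 → 4-byte char #1 = F0 92 85 B9.
Offset 4: leading byte 0xCE = 11001110 → 2-byte char #2 = CE A9.
Offset 6: leading byte 0xF1 = 11110001 → 4-byte char #3 = F1 90 85 B1.
Offset 10: leading byte 0xE8 = 11101000 → 3-byte char #4 = E8 A9 B2.
Offset 13: leading byte 0xE2 = 11100010 → 3-byte char #5 = E2 86 93.
Offset 16: leading byte 0xC4 = 11000100 → 2-byte char #6 = C4 AC.
Offset 18: leading byte 0xE7 = 11100111 → 3-byte char #7 = E7 A1 93.
Offset 21: leading byte 0xF0 = 11110000 → 4-byte char #8 = F0 9F 98 B0.
Offset 25: leading byte 0xD7 = 11010111 → 2-byte char #9 = D7 B7.
Offset 27: leading byte 0xD2 = 11010010 → 2-byte char #10 = D2 A2.
Offset 29: leading byte 0xC5 = 11000101 → 2-byte char #11 = C5 A2.
Leading byte 0xC5 = 11000101 matches 110xxxxx → 2-byte sequence.
Byte 1: 0xC5 = 11000101, payload 00101 (5 bits).
Byte 2: 0xA2 = 10100010 (10xxxxxx ✓), payload 100010.
Concatenate: 00101100010 = 0x162 (11 bits → U+0162).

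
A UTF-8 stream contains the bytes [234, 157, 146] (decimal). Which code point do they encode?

U+A752

Leading byte 0xEA = 11101010 matches 1110xxxx → 3-byte sequence.
Byte 1: 0xEA = 11101010, payload 1010 (4 bits).
Byte 2: 0x9D = 10011101 (10xxxxxx ✓), payload 011101.
Byte 3: 0x92 = 10010010 (10xxxxxx ✓), payload 010010.
Concatenate: 1010011101010010 = 0xA752 (16 bits → U+A752).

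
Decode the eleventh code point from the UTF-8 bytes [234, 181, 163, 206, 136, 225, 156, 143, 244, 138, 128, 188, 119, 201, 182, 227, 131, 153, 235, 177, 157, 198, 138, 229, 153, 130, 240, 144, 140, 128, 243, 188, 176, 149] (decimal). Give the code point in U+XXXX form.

Offset 0: leading byte 0xEA = 11101010 → 3-byte char #1 = EA B5 A3.
Offset 3: leading byte 0xCE = 11001110 → 2-byte char #2 = CE 88.
Offset 5: leading byte 0xE1 = 11100001 → 3-byte char #3 = E1 9C 8F.
Offset 8: leading byte 0xF4 = 11110100 → 4-byte char #4 = F4 8A 80 BC.
Offset 12: leading byte 0x77 = 01110111 → 1-byte char #5 = 77.
Offset 13: leading byte 0xC9 = 11001001 → 2-byte char #6 = C9 B6.
Offset 15: leading byte 0xE3 = 11100011 → 3-byte char #7 = E3 83 99.
Offset 18: leading byte 0xEB = 11101011 → 3-byte char #8 = EB B1 9D.
Offset 21: leading byte 0xC6 = 11000110 → 2-byte char #9 = C6 8A.
Offset 23: leading byte 0xE5 = 11100101 → 3-byte char #10 = E5 99 82.
Offset 26: leading byte 0xF0 = 11110000 → 4-byte char #11 = F0 90 8C 80.
Leading byte 0xF0 = 11110000 matches 11110xxx → 4-byte sequence.
Byte 1: 0xF0 = 11110000, payload 000 (3 bits).
Byte 2: 0x90 = 10010000 (10xxxxxx ✓), payload 010000.
Byte 3: 0x8C = 10001100 (10xxxxxx ✓), payload 001100.
Byte 4: 0x80 = 10000000 (10xxxxxx ✓), payload 000000.
Concatenate: 000010000001100000000 = 0x10300 (21 bits → U+10300).

U+10300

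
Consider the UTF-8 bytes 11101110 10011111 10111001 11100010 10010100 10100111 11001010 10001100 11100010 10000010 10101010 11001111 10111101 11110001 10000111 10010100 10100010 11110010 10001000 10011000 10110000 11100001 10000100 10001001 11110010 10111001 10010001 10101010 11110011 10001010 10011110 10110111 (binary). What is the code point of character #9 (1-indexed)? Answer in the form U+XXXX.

U+B946A

Offset 0: leading byte 0xEE = 11101110 → 3-byte char #1 = EE 9F B9.
Offset 3: leading byte 0xE2 = 11100010 → 3-byte char #2 = E2 94 A7.
Offset 6: leading byte 0xCA = 11001010 → 2-byte char #3 = CA 8C.
Offset 8: leading byte 0xE2 = 11100010 → 3-byte char #4 = E2 82 AA.
Offset 11: leading byte 0xCF = 11001111 → 2-byte char #5 = CF BD.
Offset 13: leading byte 0xF1 = 11110001 → 4-byte char #6 = F1 87 94 A2.
Offset 17: leading byte 0xF2 = 11110010 → 4-byte char #7 = F2 88 98 B0.
Offset 21: leading byte 0xE1 = 11100001 → 3-byte char #8 = E1 84 89.
Offset 24: leading byte 0xF2 = 11110010 → 4-byte char #9 = F2 B9 91 AA.
Leading byte 0xF2 = 11110010 matches 11110xxx → 4-byte sequence.
Byte 1: 0xF2 = 11110010, payload 010 (3 bits).
Byte 2: 0xB9 = 10111001 (10xxxxxx ✓), payload 111001.
Byte 3: 0x91 = 10010001 (10xxxxxx ✓), payload 010001.
Byte 4: 0xAA = 10101010 (10xxxxxx ✓), payload 101010.
Concatenate: 010111001010001101010 = 0xB946A (21 bits → U+B946A).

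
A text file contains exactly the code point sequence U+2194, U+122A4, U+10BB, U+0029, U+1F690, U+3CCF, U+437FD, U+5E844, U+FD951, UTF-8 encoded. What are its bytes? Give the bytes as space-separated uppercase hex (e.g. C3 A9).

E2 86 94 F0 92 8A A4 E1 82 BB 29 F0 9F 9A 90 E3 B3 8F F1 83 9F BD F1 9E A1 84 F3 BD A5 91

U+2194: 3-byte form → E2 86 94.
U+122A4: 4-byte form → F0 92 8A A4.
U+10BB: 3-byte form → E1 82 BB.
U+0029: 1-byte form → 29.
U+1F690: 4-byte form → F0 9F 9A 90.
U+3CCF: 3-byte form → E3 B3 8F.
U+437FD: 4-byte form → F1 83 9F BD.
U+5E844: 4-byte form → F1 9E A1 84.
U+FD951: 4-byte form → F3 BD A5 91.
Concatenated (30 bytes): E2 86 94 F0 92 8A A4 E1 82 BB 29 F0 9F 9A 90 E3 B3 8F F1 83 9F BD F1 9E A1 84 F3 BD A5 91.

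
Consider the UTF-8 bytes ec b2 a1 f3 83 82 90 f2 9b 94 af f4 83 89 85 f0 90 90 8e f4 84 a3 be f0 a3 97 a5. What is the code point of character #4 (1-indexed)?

U+103245

Offset 0: leading byte 0xEC = 11101100 → 3-byte char #1 = EC B2 A1.
Offset 3: leading byte 0xF3 = 11110011 → 4-byte char #2 = F3 83 82 90.
Offset 7: leading byte 0xF2 = 11110010 → 4-byte char #3 = F2 9B 94 AF.
Offset 11: leading byte 0xF4 = 11110100 → 4-byte char #4 = F4 83 89 85.
Leading byte 0xF4 = 11110100 matches 11110xxx → 4-byte sequence.
Byte 1: 0xF4 = 11110100, payload 100 (3 bits).
Byte 2: 0x83 = 10000011 (10xxxxxx ✓), payload 000011.
Byte 3: 0x89 = 10001001 (10xxxxxx ✓), payload 001001.
Byte 4: 0x85 = 10000101 (10xxxxxx ✓), payload 000101.
Concatenate: 100000011001001000101 = 0x103245 (21 bits → U+103245).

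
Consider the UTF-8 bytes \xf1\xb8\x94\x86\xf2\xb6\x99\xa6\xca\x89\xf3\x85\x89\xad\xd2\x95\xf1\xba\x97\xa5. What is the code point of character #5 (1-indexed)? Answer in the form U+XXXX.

Offset 0: leading byte 0xF1 = 11110001 → 4-byte char #1 = F1 B8 94 86.
Offset 4: leading byte 0xF2 = 11110010 → 4-byte char #2 = F2 B6 99 A6.
Offset 8: leading byte 0xCA = 11001010 → 2-byte char #3 = CA 89.
Offset 10: leading byte 0xF3 = 11110011 → 4-byte char #4 = F3 85 89 AD.
Offset 14: leading byte 0xD2 = 11010010 → 2-byte char #5 = D2 95.
Leading byte 0xD2 = 11010010 matches 110xxxxx → 2-byte sequence.
Byte 1: 0xD2 = 11010010, payload 10010 (5 bits).
Byte 2: 0x95 = 10010101 (10xxxxxx ✓), payload 010101.
Concatenate: 10010010101 = 0x495 (11 bits → U+0495).

U+0495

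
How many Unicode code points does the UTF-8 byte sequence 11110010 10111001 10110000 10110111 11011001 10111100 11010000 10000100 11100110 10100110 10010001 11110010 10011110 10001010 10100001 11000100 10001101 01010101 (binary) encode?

Byte at offset 0: 0xF2 = 11110010 → 4-byte char (#1). Advance 4.
Byte at offset 4: 0xD9 = 11011001 → 2-byte char (#2). Advance 2.
Byte at offset 6: 0xD0 = 11010000 → 2-byte char (#3). Advance 2.
Byte at offset 8: 0xE6 = 11100110 → 3-byte char (#4). Advance 3.
Byte at offset 11: 0xF2 = 11110010 → 4-byte char (#5). Advance 4.
Byte at offset 15: 0xC4 = 11000100 → 2-byte char (#6). Advance 2.
Byte at offset 17: 0x55 = 01010101 → 1-byte char (#7). Advance 1.
Reached end at offset 18 after 7 code points.

7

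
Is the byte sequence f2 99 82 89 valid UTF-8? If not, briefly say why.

valid

Leading byte 0xF2 = 11110010 → 4-byte form.
Continuation bytes 0x99=10011001, 0x82=10000010, 0x89=10001001 all match 10xxxxxx.
Decoded value 0x99089 is ≥ 0x10000 (shortest form) and not a surrogate.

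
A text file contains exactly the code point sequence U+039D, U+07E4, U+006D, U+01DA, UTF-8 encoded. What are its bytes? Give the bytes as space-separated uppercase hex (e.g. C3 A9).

CE 9D DF A4 6D C7 9A

U+039D: 2-byte form → CE 9D.
U+07E4: 2-byte form → DF A4.
U+006D: 1-byte form → 6D.
U+01DA: 2-byte form → C7 9A.
Concatenated (7 bytes): CE 9D DF A4 6D C7 9A.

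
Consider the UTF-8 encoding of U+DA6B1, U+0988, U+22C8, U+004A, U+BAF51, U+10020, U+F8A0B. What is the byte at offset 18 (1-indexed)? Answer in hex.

1-indexed offset 18 is 0-indexed offset 17.
U+DA6B1 → 4-byte form F3 9A 9A B1 at offsets 0–3.
U+0988 → 3-byte form E0 A6 88 at offsets 4–6.
U+22C8 → 3-byte form E2 8B 88 at offsets 7–9.
U+004A → 1-byte form 4A at offsets 10–10.
U+BAF51 → 4-byte form F2 BA BD 91 at offsets 11–14.
U+10020 → 4-byte form F0 90 80 A0 at offsets 15–18.
Offset 17 falls in char 6's range; it's byte 3 of F0 90 80 A0 = 0x80.

0x80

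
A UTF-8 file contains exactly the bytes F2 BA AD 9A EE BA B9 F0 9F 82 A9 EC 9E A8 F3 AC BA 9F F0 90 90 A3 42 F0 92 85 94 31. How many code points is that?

Byte at offset 0: 0xF2 = 11110010 → 4-byte char (#1). Advance 4.
Byte at offset 4: 0xEE = 11101110 → 3-byte char (#2). Advance 3.
Byte at offset 7: 0xF0 = 11110000 → 4-byte char (#3). Advance 4.
Byte at offset 11: 0xEC = 11101100 → 3-byte char (#4). Advance 3.
Byte at offset 14: 0xF3 = 11110011 → 4-byte char (#5). Advance 4.
Byte at offset 18: 0xF0 = 11110000 → 4-byte char (#6). Advance 4.
Byte at offset 22: 0x42 = 01000010 → 1-byte char (#7). Advance 1.
Byte at offset 23: 0xF0 = 11110000 → 4-byte char (#8). Advance 4.
Byte at offset 27: 0x31 = 00110001 → 1-byte char (#9). Advance 1.
Reached end at offset 28 after 9 code points.

9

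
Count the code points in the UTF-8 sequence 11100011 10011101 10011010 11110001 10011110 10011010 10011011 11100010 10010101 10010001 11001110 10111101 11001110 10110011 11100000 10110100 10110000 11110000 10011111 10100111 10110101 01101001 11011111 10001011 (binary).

Byte at offset 0: 0xE3 = 11100011 → 3-byte char (#1). Advance 3.
Byte at offset 3: 0xF1 = 11110001 → 4-byte char (#2). Advance 4.
Byte at offset 7: 0xE2 = 11100010 → 3-byte char (#3). Advance 3.
Byte at offset 10: 0xCE = 11001110 → 2-byte char (#4). Advance 2.
Byte at offset 12: 0xCE = 11001110 → 2-byte char (#5). Advance 2.
Byte at offset 14: 0xE0 = 11100000 → 3-byte char (#6). Advance 3.
Byte at offset 17: 0xF0 = 11110000 → 4-byte char (#7). Advance 4.
Byte at offset 21: 0x69 = 01101001 → 1-byte char (#8). Advance 1.
Byte at offset 22: 0xDF = 11011111 → 2-byte char (#9). Advance 2.
Reached end at offset 24 after 9 code points.

9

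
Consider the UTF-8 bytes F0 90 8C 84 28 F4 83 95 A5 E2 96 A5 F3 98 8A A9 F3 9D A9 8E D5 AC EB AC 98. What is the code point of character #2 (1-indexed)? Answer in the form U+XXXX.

U+0028

Offset 0: leading byte 0xF0 = 11110000 → 4-byte char #1 = F0 90 8C 84.
Offset 4: leading byte 0x28 = 00101000 → 1-byte char #2 = 28.
Leading byte 0x28 = 00101000 matches 0xxxxxxx → 1-byte sequence.
Byte 1: 0x28 = 00101000, payload 0101000 (7 bits).
Concatenate: 0101000 = 0x28 (7 bits → U+0028).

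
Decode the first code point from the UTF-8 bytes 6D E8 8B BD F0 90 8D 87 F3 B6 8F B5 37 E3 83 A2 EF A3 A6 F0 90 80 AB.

U+006D

Offset 0: leading byte 0x6D = 01101101 → 1-byte char #1 = 6D.
Leading byte 0x6D = 01101101 matches 0xxxxxxx → 1-byte sequence.
Byte 1: 0x6D = 01101101, payload 1101101 (7 bits).
Concatenate: 1101101 = 0x6D (7 bits → U+006D).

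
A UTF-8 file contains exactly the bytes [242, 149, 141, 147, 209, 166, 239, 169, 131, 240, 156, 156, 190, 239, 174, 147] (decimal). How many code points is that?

Byte at offset 0: 0xF2 = 11110010 → 4-byte char (#1). Advance 4.
Byte at offset 4: 0xD1 = 11010001 → 2-byte char (#2). Advance 2.
Byte at offset 6: 0xEF = 11101111 → 3-byte char (#3). Advance 3.
Byte at offset 9: 0xF0 = 11110000 → 4-byte char (#4). Advance 4.
Byte at offset 13: 0xEF = 11101111 → 3-byte char (#5). Advance 3.
Reached end at offset 16 after 5 code points.

5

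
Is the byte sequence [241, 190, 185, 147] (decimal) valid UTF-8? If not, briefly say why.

Leading byte 0xF1 = 11110001 → 4-byte form.
Continuation bytes 0xBE=10111110, 0xB9=10111001, 0x93=10010011 all match 10xxxxxx.
Decoded value 0x7EE53 is ≥ 0x10000 (shortest form) and not a surrogate.

valid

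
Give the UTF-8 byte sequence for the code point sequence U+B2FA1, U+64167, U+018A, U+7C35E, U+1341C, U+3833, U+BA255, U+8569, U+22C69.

F2 B2 BE A1 F1 A4 85 A7 C6 8A F1 BC 8D 9E F0 93 90 9C E3 A0 B3 F2 BA 89 95 E8 95 A9 F0 A2 B1 A9

U+B2FA1: 4-byte form → F2 B2 BE A1.
U+64167: 4-byte form → F1 A4 85 A7.
U+018A: 2-byte form → C6 8A.
U+7C35E: 4-byte form → F1 BC 8D 9E.
U+1341C: 4-byte form → F0 93 90 9C.
U+3833: 3-byte form → E3 A0 B3.
U+BA255: 4-byte form → F2 BA 89 95.
U+8569: 3-byte form → E8 95 A9.
U+22C69: 4-byte form → F0 A2 B1 A9.
Concatenated (32 bytes): F2 B2 BE A1 F1 A4 85 A7 C6 8A F1 BC 8D 9E F0 93 90 9C E3 A0 B3 F2 BA 89 95 E8 95 A9 F0 A2 B1 A9.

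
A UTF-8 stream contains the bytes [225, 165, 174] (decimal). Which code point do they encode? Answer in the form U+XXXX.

Leading byte 0xE1 = 11100001 matches 1110xxxx → 3-byte sequence.
Byte 1: 0xE1 = 11100001, payload 0001 (4 bits).
Byte 2: 0xA5 = 10100101 (10xxxxxx ✓), payload 100101.
Byte 3: 0xAE = 10101110 (10xxxxxx ✓), payload 101110.
Concatenate: 0001100101101110 = 0x196E (16 bits → U+196E).

U+196E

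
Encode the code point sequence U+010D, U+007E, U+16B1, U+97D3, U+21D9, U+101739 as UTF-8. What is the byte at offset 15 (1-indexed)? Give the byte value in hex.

0x9C

1-indexed offset 15 is 0-indexed offset 14.
U+010D → 2-byte form C4 8D at offsets 0–1.
U+007E → 1-byte form 7E at offsets 2–2.
U+16B1 → 3-byte form E1 9A B1 at offsets 3–5.
U+97D3 → 3-byte form E9 9F 93 at offsets 6–8.
U+21D9 → 3-byte form E2 87 99 at offsets 9–11.
U+101739 → 4-byte form F4 81 9C B9 at offsets 12–15.
Offset 14 falls in char 6's range; it's byte 3 of F4 81 9C B9 = 0x9C.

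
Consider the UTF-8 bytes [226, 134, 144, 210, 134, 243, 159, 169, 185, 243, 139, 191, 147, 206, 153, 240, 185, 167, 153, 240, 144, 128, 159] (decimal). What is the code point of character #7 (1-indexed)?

U+1001F

Offset 0: leading byte 0xE2 = 11100010 → 3-byte char #1 = E2 86 90.
Offset 3: leading byte 0xD2 = 11010010 → 2-byte char #2 = D2 86.
Offset 5: leading byte 0xF3 = 11110011 → 4-byte char #3 = F3 9F A9 B9.
Offset 9: leading byte 0xF3 = 11110011 → 4-byte char #4 = F3 8B BF 93.
Offset 13: leading byte 0xCE = 11001110 → 2-byte char #5 = CE 99.
Offset 15: leading byte 0xF0 = 11110000 → 4-byte char #6 = F0 B9 A7 99.
Offset 19: leading byte 0xF0 = 11110000 → 4-byte char #7 = F0 90 80 9F.
Leading byte 0xF0 = 11110000 matches 11110xxx → 4-byte sequence.
Byte 1: 0xF0 = 11110000, payload 000 (3 bits).
Byte 2: 0x90 = 10010000 (10xxxxxx ✓), payload 010000.
Byte 3: 0x80 = 10000000 (10xxxxxx ✓), payload 000000.
Byte 4: 0x9F = 10011111 (10xxxxxx ✓), payload 011111.
Concatenate: 000010000000000011111 = 0x1001F (21 bits → U+1001F).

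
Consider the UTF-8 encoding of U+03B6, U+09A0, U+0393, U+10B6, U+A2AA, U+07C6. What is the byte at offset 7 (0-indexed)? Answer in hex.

0xE1

U+03B6 → 2-byte form CE B6 at offsets 0–1.
U+09A0 → 3-byte form E0 A6 A0 at offsets 2–4.
U+0393 → 2-byte form CE 93 at offsets 5–6.
U+10B6 → 3-byte form E1 82 B6 at offsets 7–9.
Offset 7 falls in char 4's range; it's byte 1 of E1 82 B6 = 0xE1.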